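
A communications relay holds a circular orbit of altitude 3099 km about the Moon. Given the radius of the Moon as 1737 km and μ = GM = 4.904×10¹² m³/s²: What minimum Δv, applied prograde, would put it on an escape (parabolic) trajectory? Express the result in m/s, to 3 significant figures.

Δv ≈ 417 m/s

r = 1737 + 3099 = 4836.0 km = 4.8360×10⁶ m.
Circular speed v_c = √(μ/r) = 1007 m/s.
Escape speed v_esc = √(2μ/r) = √2 × v_c = 1424 m/s.
Δv = v_esc − v_c = 417.1 m/s.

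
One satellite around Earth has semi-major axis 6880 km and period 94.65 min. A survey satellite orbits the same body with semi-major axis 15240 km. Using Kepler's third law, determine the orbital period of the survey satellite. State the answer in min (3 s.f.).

T₂ ≈ 312 min

Kepler's third law: T² ∝ a³, so T₂ = T₁ (a₂/a₁)^(3/2).
a₂/a₁ = 2.215, (a₂/a₁)^(3/2) = 3.297.
T₂ = 94.65 × 3.297 = 312.0 min.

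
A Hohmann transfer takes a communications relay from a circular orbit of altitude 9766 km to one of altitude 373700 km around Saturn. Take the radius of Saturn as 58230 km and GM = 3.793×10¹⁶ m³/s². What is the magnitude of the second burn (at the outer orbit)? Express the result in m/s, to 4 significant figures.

r₁ = 58230 + 9766 = 67996 km = 6.7996×10⁷ m.
r₂ = 58230 + 373700 = 431930 km = 4.3193×10⁸ m.
Transfer ellipse a_t = (r₁ + r₂)/2 = 2.500×10⁸ m.
At r₁: circular v_c1 = √(μ/r₁) = 23620 m/s; transfer-perikrone v_p = √[μ(2/r₁ − 1/a_t)] = 31050 m/s.
At r₂: circular v_c2 = √(μ/r₂) = 9371 m/s; transfer-apokrone v_a = √[μ(2/r₂ − 1/a_t)] = 4888 m/s.
Δv₂ = v_c2 − v_a = 4483 m/s.

Δv ≈ 4483 m/s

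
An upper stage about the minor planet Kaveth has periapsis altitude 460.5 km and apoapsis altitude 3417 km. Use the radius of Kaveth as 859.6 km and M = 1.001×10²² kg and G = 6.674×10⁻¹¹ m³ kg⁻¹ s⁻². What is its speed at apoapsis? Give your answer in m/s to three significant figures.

v ≈ 271 m/s

μ = GM = 6.674×10⁻¹¹ × 1.001×10²² = 6.681×10¹¹ m³/s².
r_p = 859.6 + 460.5 = 1320.1 km = 1.3201×10⁶ m.
r_a = 859.6 + 3417 = 4276.6 km = 4.2766×10⁶ m.
Semi-major axis a = (r_p + r_a)/2 = 2798.4 km = 2.798×10⁶ m.
Vis-viva: v² = μ(2/r − 1/a) = 6.681×10¹¹ × (4.677×10⁻⁷ − 3.574×10⁻⁷) = 7.369×10⁴ m²/s².
v = 271.5 m/s.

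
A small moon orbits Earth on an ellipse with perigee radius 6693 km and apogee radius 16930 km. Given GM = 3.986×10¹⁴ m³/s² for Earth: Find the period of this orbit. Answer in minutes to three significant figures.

Semi-major axis a = (r_p + r_a)/2 = (6693.0 + 16930)/2 = 11812 km = 1.181×10⁷ m.
By Kepler's third law T = 2π√(a³/μ) = 2π × 2.033×10³ = 1.278×10⁴ s.
= 212.9 minutes.

T ≈ 213 minutes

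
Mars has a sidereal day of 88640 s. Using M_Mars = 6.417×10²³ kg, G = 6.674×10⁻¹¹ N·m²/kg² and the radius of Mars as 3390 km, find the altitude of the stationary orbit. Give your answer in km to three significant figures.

μ = GM = 6.674×10⁻¹¹ × 6.417×10²³ = 4.283×10¹³ m³/s².
A synchronous orbit has period T, so by Kepler's third law a = (μT²/4π²)^(1/3).
μT²/4π² = 4.283×10¹³ × (8.864×10⁴)² / 39.48 = 8.524×10²¹ m³.
a = 2.043×10⁷ m = 20427 km.
Altitude h = a − R = 20427 − 3390 = 17037 km.

h_sync ≈ 17000 km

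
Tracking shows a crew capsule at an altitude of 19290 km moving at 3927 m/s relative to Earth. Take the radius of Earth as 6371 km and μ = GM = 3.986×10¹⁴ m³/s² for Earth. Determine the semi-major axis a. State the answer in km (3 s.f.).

r = 6371 + 19290 = 25661 km = 2.566×10⁷ m.
Vis-viva rearranged: 1/a = 2/r − v²/μ = 7.794×10⁻⁸ − 3.869×10⁻⁸ = 3.925×10⁻⁸ m⁻¹.
a = 2.548×10⁷ m = 25477 km.

a ≈ 25500 km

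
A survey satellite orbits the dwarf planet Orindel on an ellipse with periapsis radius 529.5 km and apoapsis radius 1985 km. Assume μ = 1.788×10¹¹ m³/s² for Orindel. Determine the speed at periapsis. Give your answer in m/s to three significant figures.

Semi-major axis a = (r_p + r_a)/2 = 1257.2 km = 1.257×10⁶ m.
Vis-viva: v² = μ(2/r − 1/a) = 1.788×10¹¹ × (3.777×10⁻⁶ − 7.954×10⁻⁷) = 5.331×10⁵ m²/s².
v = 730.2 m/s.

v ≈ 730 m/s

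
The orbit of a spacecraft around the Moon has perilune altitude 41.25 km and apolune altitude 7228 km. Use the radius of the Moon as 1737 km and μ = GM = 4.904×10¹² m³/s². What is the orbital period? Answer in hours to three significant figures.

T ≈ 9.81 hours

r_p = 1737 + 41.25 = 1778.2 km = 1.7782×10⁶ m.
r_a = 1737 + 7228 = 8965.0 km = 8.9650×10⁶ m.
Semi-major axis a = (r_p + r_a)/2 = (1778.2 + 8965.0)/2 = 5371.6 km = 5.372×10⁶ m.
By Kepler's third law T = 2π√(a³/μ) = 2π × 5.622×10³ = 3.532×10⁴ s.
= 9.812 hours.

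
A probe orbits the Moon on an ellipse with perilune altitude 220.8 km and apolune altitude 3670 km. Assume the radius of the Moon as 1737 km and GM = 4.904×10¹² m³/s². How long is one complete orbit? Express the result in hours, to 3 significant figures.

T ≈ 5.57 hours

r_p = 1737 + 220.8 = 1957.8 km = 1.9578×10⁶ m.
r_a = 1737 + 3670 = 5407.0 km = 5.4070×10⁶ m.
Semi-major axis a = (r_p + r_a)/2 = (1957.8 + 5407.0)/2 = 3682.4 km = 3.682×10⁶ m.
By Kepler's third law T = 2π√(a³/μ) = 2π × 3.191×10³ = 2.005×10⁴ s.
= 5.569 hours.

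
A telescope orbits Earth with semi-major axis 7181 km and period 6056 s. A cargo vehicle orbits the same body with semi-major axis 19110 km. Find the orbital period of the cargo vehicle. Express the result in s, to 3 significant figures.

T₂ ≈ 26300 s

Kepler's third law: T² ∝ a³, so T₂ = T₁ (a₂/a₁)^(3/2).
a₂/a₁ = 2.661, (a₂/a₁)^(3/2) = 4.341.
T₂ = 6056 × 4.341 = 26290 s.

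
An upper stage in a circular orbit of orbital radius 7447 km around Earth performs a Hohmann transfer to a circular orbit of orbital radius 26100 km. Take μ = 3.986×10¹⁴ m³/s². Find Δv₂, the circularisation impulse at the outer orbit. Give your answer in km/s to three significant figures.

r₁ = 7447 km = 7.447×10⁶ m.
r₂ = 26100 km = 2.610×10⁷ m.
Transfer ellipse a_t = (r₁ + r₂)/2 = 1.677×10⁷ m.
At r₁: circular v_c1 = √(μ/r₁) = 7316 m/s; transfer-perigee v_p = √[μ(2/r₁ − 1/a_t)] = 9126 m/s.
At r₂: circular v_c2 = √(μ/r₂) = 3908 m/s; transfer-apogee v_a = √[μ(2/r₂ − 1/a_t)] = 2604 m/s.
Δv₂ = v_c2 − v_a = 1304 m/s.
= 1.304 km/s.

Δv ≈ 1.30 km/s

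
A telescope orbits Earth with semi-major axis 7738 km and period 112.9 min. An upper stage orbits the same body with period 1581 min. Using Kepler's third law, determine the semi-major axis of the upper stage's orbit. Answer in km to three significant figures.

Kepler's third law: a³ ∝ T², so a₂ = a₁ (T₂/T₁)^(2/3).
T₂/T₁ = 14.00, (T₂/T₁)^(2/3) = 5.810.
a₂ = 7738 × 5.810 = 44960 km.

a₂ ≈ 45000 km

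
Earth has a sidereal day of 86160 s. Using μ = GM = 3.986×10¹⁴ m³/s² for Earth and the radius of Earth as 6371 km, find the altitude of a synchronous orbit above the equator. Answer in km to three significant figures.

A synchronous orbit has period T, so by Kepler's third law a = (μT²/4π²)^(1/3).
μT²/4π² = 3.986×10¹⁴ × (8.616×10⁴)² / 39.48 = 7.495×10²² m³.
a = 4.216×10⁷ m = 42163 km.
Altitude h = a − R = 42163 − 6371 = 35792 km.

h_sync ≈ 35800 km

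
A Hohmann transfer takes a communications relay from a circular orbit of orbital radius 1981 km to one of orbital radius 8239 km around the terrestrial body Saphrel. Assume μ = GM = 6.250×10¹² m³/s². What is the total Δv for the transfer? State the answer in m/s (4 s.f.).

Δv_total ≈ 807.9 m/s

r₁ = 1981 km = 1.981×10⁶ m.
r₂ = 8239 km = 8.239×10⁶ m.
Transfer ellipse a_t = (r₁ + r₂)/2 = 5.110×10⁶ m.
At r₁: circular v_c1 = √(μ/r₁) = 1776 m/s; transfer-periapsis v_p = √[μ(2/r₁ − 1/a_t)] = 2255 m/s.
Δv₁ = v_p − v_c1 = 479.2 m/s.
At r₂: circular v_c2 = √(μ/r₂) = 871.0 m/s; transfer-apoapsis v_a = √[μ(2/r₂ − 1/a_t)] = 542.3 m/s.
Δv₂ = v_c2 − v_a = 328.7 m/s.
Total Δv = Δv₁ + Δv₂ = 807.9 m/s.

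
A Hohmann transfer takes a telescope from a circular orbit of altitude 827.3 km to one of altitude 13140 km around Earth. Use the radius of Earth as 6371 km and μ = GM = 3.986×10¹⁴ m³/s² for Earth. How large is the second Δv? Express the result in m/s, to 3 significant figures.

Δv ≈ 1200 m/s

r₁ = 6371 + 827.3 = 7198.3 km = 7.1983×10⁶ m.
r₂ = 6371 + 13140 = 19511 km = 1.9511×10⁷ m.
Transfer ellipse a_t = (r₁ + r₂)/2 = 1.335×10⁷ m.
At r₁: circular v_c1 = √(μ/r₁) = 7441 m/s; transfer-perigee v_p = √[μ(2/r₁ − 1/a_t)] = 8995 m/s.
At r₂: circular v_c2 = √(μ/r₂) = 4520 m/s; transfer-apogee v_a = √[μ(2/r₂ − 1/a_t)] = 3318 m/s.
Δv₂ = v_c2 − v_a = 1202 m/s.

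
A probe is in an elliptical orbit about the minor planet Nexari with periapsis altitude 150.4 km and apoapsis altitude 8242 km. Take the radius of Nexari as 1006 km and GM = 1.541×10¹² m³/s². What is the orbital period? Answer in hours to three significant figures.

r_p = 1006 + 150.4 = 1156.4 km = 1.1564×10⁶ m.
r_a = 1006 + 8242 = 9248.0 km = 9.2480×10⁶ m.
Semi-major axis a = (r_p + r_a)/2 = (1156.4 + 9248.0)/2 = 5202.2 km = 5.202×10⁶ m.
By Kepler's third law T = 2π√(a³/μ) = 2π × 9.558×10³ = 6.006×10⁴ s.
= 16.68 hours.

T ≈ 16.7 hours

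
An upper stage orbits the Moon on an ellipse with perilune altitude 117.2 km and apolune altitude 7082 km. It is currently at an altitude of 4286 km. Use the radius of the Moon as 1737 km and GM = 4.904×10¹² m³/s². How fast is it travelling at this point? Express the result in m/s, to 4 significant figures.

r_p = 1737 + 117.2 = 1854.2 km = 1.8542×10⁶ m.
r_a = 1737 + 7082 = 8819.0 km = 8.8190×10⁶ m.
r = 1737 + 4286 = 6023.0 km = 6.023×10⁶ m.
Semi-major axis a = (r_p + r_a)/2 = 5336.6 km = 5.337×10⁶ m.
Vis-viva: v² = μ(2/r − 1/a) = 4.904×10¹² × (3.321×10⁻⁷ − 1.874×10⁻⁷) = 7.095×10⁵ m²/s².
v = 842.3 m/s.

v ≈ 842.3 m/s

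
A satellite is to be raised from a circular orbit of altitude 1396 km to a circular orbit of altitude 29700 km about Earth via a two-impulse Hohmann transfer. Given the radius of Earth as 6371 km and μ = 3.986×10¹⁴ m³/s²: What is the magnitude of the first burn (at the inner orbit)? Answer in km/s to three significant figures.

r₁ = 6371 + 1396 = 7767.0 km = 7.7670×10⁶ m.
r₂ = 6371 + 29700 = 36071 km = 3.6071×10⁷ m.
Transfer ellipse a_t = (r₁ + r₂)/2 = 2.192×10⁷ m.
At r₁: circular v_c1 = √(μ/r₁) = 7164 m/s; transfer-perigee v_p = √[μ(2/r₁ − 1/a_t)] = 9190 m/s.
Δv₁ = v_p − v_c1 = 2026 m/s.
= 2.026 km/s.

Δv ≈ 2.03 km/s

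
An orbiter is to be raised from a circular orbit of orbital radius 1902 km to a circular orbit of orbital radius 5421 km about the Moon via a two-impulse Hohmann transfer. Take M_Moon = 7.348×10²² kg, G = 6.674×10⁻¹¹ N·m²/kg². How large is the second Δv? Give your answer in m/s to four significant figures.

μ = GM = 6.674×10⁻¹¹ × 7.348×10²² = 4.904×10¹² m³/s².
r₁ = 1902 km = 1.902×10⁶ m.
r₂ = 5421 km = 5.421×10⁶ m.
Transfer ellipse a_t = (r₁ + r₂)/2 = 3.662×10⁶ m.
At r₁: circular v_c1 = √(μ/r₁) = 1606 m/s; transfer-perilune v_p = √[μ(2/r₁ − 1/a_t)] = 1954 m/s.
At r₂: circular v_c2 = √(μ/r₂) = 951.1 m/s; transfer-apolune v_a = √[μ(2/r₂ − 1/a_t)] = 685.5 m/s.
Δv₂ = v_c2 − v_a = 265.6 m/s.

Δv ≈ 265.6 m/s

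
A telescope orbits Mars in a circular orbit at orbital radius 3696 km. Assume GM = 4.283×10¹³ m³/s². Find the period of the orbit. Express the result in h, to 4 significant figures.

T ≈ 1.895 h

r = 3696 km = 3.696×10⁶ m.
Kepler's third law: T = 2π√(r³/μ) = 2π√((3.696×10⁶)³ / 4.283×10¹³).
r³/μ = 1.179×10⁶ s², so T = 2π × 1.086×10³ = 6.822×10³ s.
Converting: 6.822×10³ s ÷ 3600 = 1.895 h.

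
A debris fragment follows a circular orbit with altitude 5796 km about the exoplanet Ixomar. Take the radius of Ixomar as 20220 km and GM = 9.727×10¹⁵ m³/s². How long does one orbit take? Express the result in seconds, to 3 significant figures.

T ≈ 8450 seconds

r = 20220 + 5796 = 26016 km = 2.6016×10⁷ m.
Kepler's third law: T = 2π√(r³/μ) = 2π√((2.602×10⁷)³ / 9.727×10¹⁵).
r³/μ = 1.810×10⁶ s², so T = 2π × 1.345×10³ = 8.454×10³ s.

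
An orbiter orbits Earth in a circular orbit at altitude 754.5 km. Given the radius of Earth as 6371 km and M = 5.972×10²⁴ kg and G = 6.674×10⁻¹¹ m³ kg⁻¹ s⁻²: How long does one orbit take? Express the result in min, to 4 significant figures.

T ≈ 99.77 min

μ = GM = 6.674×10⁻¹¹ × 5.972×10²⁴ = 3.986×10¹⁴ m³/s².
r = 6371 + 754.5 = 7125.5 km = 7.1255×10⁶ m.
Kepler's third law: T = 2π√(r³/μ) = 2π√((7.126×10⁶)³ / 3.986×10¹⁴).
r³/μ = 9.077×10⁵ s², so T = 2π × 9.527×10² = 5.986×10³ s.
Converting: 5.986×10³ s ÷ 60.00 = 99.77 min.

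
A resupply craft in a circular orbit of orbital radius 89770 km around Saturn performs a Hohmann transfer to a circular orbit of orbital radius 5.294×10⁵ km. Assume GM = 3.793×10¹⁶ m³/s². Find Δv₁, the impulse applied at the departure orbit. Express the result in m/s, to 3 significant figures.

r₁ = 89770 km = 8.977×10⁷ m.
r₂ = 5.294×10⁵ km = 5.294×10⁸ m.
Transfer ellipse a_t = (r₁ + r₂)/2 = 3.096×10⁸ m.
At r₁: circular v_c1 = √(μ/r₁) = 20560 m/s; transfer-perikrone v_p = √[μ(2/r₁ − 1/a_t)] = 26880 m/s.
Δv₁ = v_p − v_c1 = 6325 m/s.

Δv ≈ 6320 m/s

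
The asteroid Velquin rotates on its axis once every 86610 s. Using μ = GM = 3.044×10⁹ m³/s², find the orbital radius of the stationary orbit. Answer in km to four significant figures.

A synchronous orbit has period T, so by Kepler's third law a = (μT²/4π²)^(1/3).
μT²/4π² = 3.044×10⁹ × (8.661×10⁴)² / 39.48 = 5.784×10¹⁷ m³.
a = 8.332×10⁵ m = 833.18 km.

r_sync ≈ 833.2 km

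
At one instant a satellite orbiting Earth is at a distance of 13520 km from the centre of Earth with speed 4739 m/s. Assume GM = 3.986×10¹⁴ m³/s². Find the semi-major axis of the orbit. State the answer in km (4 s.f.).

a ≈ 10920 km

r = 1.352×10⁷ m.
Vis-viva rearranged: 1/a = 2/r − v²/μ = 1.479×10⁻⁷ − 5.634×10⁻⁸ = 9.159×10⁻⁸ m⁻¹.
a = 1.092×10⁷ m = 10919 km.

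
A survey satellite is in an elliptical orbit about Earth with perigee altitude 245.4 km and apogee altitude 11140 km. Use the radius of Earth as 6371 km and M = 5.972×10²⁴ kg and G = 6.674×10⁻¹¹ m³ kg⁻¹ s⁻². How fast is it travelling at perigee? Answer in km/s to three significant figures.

μ = GM = 6.674×10⁻¹¹ × 5.972×10²⁴ = 3.986×10¹⁴ m³/s².
r_p = 6371 + 245.4 = 6616.4 km = 6.6164×10⁶ m.
r_a = 6371 + 11140 = 17511 km = 1.7511×10⁷ m.
Semi-major axis a = (r_p + r_a)/2 = 12064 km = 1.206×10⁷ m.
Vis-viva: v² = μ(2/r − 1/a) = 3.986×10¹⁴ × (3.023×10⁻⁷ − 8.289×10⁻⁸) = 8.744×10⁷ m²/s².
v = 9351 m/s = 9.351 km/s.

v ≈ 9.35 km/s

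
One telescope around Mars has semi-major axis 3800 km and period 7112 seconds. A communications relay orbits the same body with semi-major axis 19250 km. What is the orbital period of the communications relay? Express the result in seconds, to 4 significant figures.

T₂ ≈ 81090 seconds

Kepler's third law: T² ∝ a³, so T₂ = T₁ (a₂/a₁)^(3/2).
a₂/a₁ = 5.066, (a₂/a₁)^(3/2) = 11.40.
T₂ = 7112 × 11.40 = 81090 seconds.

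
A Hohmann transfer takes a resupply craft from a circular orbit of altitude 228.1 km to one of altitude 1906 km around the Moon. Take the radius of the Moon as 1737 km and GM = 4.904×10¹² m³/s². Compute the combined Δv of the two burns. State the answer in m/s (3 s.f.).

r₁ = 1737 + 228.1 = 1965.1 km = 1.9651×10⁶ m.
r₂ = 1737 + 1906 = 3643.0 km = 3.6430×10⁶ m.
Transfer ellipse a_t = (r₁ + r₂)/2 = 2.804×10⁶ m.
At r₁: circular v_c1 = √(μ/r₁) = 1580 m/s; transfer-perilune v_p = √[μ(2/r₁ − 1/a_t)] = 1801 m/s.
Δv₁ = v_p − v_c1 = 220.9 m/s.
At r₂: circular v_c2 = √(μ/r₂) = 1160 m/s; transfer-apolune v_a = √[μ(2/r₂ − 1/a_t)] = 971.3 m/s.
Δv₂ = v_c2 − v_a = 189.0 m/s.
Total Δv = Δv₁ + Δv₂ = 409.8 m/s.

Δv_total ≈ 410 m/s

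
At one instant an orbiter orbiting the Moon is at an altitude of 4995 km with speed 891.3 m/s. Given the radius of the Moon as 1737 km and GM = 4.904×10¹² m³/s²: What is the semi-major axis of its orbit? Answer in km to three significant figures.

a ≈ 7400 km

r = 1737 + 4995 = 6732.0 km = 6.732×10⁶ m.
Specific orbital energy ε = v²/2 − μ/r = (891.3)²/2 − 4.904×10¹²/6.732×10⁶ = -3.313×10⁵ J/kg.
Since ε = −μ/(2a), a = −μ/(2ε) = 7.402×10⁶ m = 7402.2 km.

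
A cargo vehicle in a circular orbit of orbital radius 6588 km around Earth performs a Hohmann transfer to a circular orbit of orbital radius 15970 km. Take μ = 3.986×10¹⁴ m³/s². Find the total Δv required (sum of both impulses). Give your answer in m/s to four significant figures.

Δv_total ≈ 2655 m/s

r₁ = 6588 km = 6.588×10⁶ m.
r₂ = 15970 km = 1.597×10⁷ m.
Transfer ellipse a_t = (r₁ + r₂)/2 = 1.128×10⁷ m.
At r₁: circular v_c1 = √(μ/r₁) = 7778 m/s; transfer-perigee v_p = √[μ(2/r₁ − 1/a_t)] = 9256 m/s.
Δv₁ = v_p − v_c1 = 1477 m/s.
At r₂: circular v_c2 = √(μ/r₂) = 4996 m/s; transfer-apogee v_a = √[μ(2/r₂ − 1/a_t)] = 3818 m/s.
Δv₂ = v_c2 − v_a = 1178 m/s.
Total Δv = Δv₁ + Δv₂ = 2655 m/s.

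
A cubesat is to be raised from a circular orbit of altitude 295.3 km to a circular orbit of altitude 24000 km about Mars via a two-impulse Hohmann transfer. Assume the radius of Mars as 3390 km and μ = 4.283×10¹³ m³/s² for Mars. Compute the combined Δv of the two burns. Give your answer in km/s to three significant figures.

Δv_total ≈ 1.76 km/s

r₁ = 3390 + 295.3 = 3685.3 km = 3.6853×10⁶ m.
r₂ = 3390 + 24000 = 27390 km = 2.7390×10⁷ m.
Transfer ellipse a_t = (r₁ + r₂)/2 = 1.554×10⁷ m.
At r₁: circular v_c1 = √(μ/r₁) = 3409 m/s; transfer-periapsis v_p = √[μ(2/r₁ − 1/a_t)] = 4526 m/s.
Δv₁ = v_p − v_c1 = 1117 m/s.
At r₂: circular v_c2 = √(μ/r₂) = 1250 m/s; transfer-apoapsis v_a = √[μ(2/r₂ − 1/a_t)] = 609.0 m/s.
Δv₂ = v_c2 − v_a = 641.5 m/s.
Total Δv = Δv₁ + Δv₂ = 1759 m/s = 1.759 km/s.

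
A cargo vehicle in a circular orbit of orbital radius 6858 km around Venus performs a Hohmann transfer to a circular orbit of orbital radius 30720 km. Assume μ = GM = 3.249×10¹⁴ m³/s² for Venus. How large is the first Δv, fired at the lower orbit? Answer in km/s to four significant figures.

r₁ = 6858 km = 6.858×10⁶ m.
r₂ = 30720 km = 3.072×10⁷ m.
Transfer ellipse a_t = (r₁ + r₂)/2 = 1.879×10⁷ m.
At r₁: circular v_c1 = √(μ/r₁) = 6883 m/s; transfer-periapsis v_p = √[μ(2/r₁ − 1/a_t)] = 8801 m/s.
Δv₁ = v_p − v_c1 = 1918 m/s.
= 1.918 km/s.

Δv ≈ 1.918 km/s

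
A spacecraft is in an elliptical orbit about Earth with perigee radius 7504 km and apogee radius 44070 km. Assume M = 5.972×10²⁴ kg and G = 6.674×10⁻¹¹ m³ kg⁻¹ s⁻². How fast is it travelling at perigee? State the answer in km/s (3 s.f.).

v ≈ 9.53 km/s

μ = GM = 6.674×10⁻¹¹ × 5.972×10²⁴ = 3.986×10¹⁴ m³/s².
Semi-major axis a = (r_p + r_a)/2 = 25787 km = 2.579×10⁷ m.
Vis-viva: v² = μ(2/r − 1/a) = 3.986×10¹⁴ × (2.665×10⁻⁷ − 3.878×10⁻⁸) = 9.077×10⁷ m²/s².
v = 9527 m/s = 9.527 km/s.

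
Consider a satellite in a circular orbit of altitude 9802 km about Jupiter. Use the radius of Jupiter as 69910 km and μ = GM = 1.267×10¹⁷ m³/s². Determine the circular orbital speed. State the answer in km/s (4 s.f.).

r = 69910 + 9802 = 79712 km = 7.9712×10⁷ m.
For a circular orbit v = √(μ/r) = √(1.267×10¹⁷ / 7.971×10⁷) = √(1.589×10⁹) = 39870 m/s.
That is 39.87 km/s.

v ≈ 39.87 km/s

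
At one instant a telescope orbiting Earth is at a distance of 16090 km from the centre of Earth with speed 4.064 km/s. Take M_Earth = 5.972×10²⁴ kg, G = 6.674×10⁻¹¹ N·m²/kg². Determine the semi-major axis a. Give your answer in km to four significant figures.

μ = GM = 6.674×10⁻¹¹ × 5.972×10²⁴ = 3.986×10¹⁴ m³/s².
r = 1.609×10⁷ m.
Vis-viva rearranged: 1/a = 2/r − v²/μ = 1.243×10⁻⁷ − 4.144×10⁻⁸ = 8.286×10⁻⁸ m⁻¹.
a = 1.207×10⁷ m = 12068 km.

a ≈ 12070 km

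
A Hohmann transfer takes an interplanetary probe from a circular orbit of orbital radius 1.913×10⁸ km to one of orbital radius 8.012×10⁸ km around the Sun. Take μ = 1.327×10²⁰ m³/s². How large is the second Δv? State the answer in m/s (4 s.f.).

Δv ≈ 4879 m/s

r₁ = 1.913×10⁸ km = 1.913×10¹¹ m.
r₂ = 8.012×10⁸ km = 8.012×10¹¹ m.
Transfer ellipse a_t = (r₁ + r₂)/2 = 4.962×10¹¹ m.
At r₁: circular v_c1 = √(μ/r₁) = 26340 m/s; transfer-perihelion v_p = √[μ(2/r₁ − 1/a_t)] = 33470 m/s.
At r₂: circular v_c2 = √(μ/r₂) = 12870 m/s; transfer-aphelion v_a = √[μ(2/r₂ − 1/a_t)] = 7990 m/s.
Δv₂ = v_c2 − v_a = 4879 m/s.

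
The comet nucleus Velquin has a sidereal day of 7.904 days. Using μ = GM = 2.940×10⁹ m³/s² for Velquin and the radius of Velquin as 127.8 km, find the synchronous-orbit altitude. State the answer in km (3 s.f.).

h_sync ≈ 3130 km

T = 7.904 days = 6.829×10⁵ s.
A synchronous orbit has period T, so by Kepler's third law a = (μT²/4π²)^(1/3).
μT²/4π² = 2.940×10⁹ × (6.829×10⁵)² / 39.48 = 3.473×10¹⁹ m³.
a = 3.263×10⁶ m = 3262.6 km.
Altitude h = a − R = 3262.6 − 127.8 = 3134.8 km.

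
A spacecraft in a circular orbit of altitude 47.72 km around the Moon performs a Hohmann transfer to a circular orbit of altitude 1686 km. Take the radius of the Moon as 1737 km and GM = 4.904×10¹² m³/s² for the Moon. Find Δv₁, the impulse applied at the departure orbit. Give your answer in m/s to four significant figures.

Δv ≈ 242.9 m/s

r₁ = 1737 + 47.72 = 1784.7 km = 1.7847×10⁶ m.
r₂ = 1737 + 1686 = 3423.0 km = 3.4230×10⁶ m.
Transfer ellipse a_t = (r₁ + r₂)/2 = 2.604×10⁶ m.
At r₁: circular v_c1 = √(μ/r₁) = 1658 m/s; transfer-perilune v_p = √[μ(2/r₁ − 1/a_t)] = 1901 m/s.
Δv₁ = v_p − v_c1 = 242.9 m/s.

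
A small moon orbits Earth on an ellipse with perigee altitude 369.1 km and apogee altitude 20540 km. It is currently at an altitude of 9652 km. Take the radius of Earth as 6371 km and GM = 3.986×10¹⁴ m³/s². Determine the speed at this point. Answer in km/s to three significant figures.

r_p = 6371 + 369.1 = 6740.1 km = 6.7401×10⁶ m.
r_a = 6371 + 20540 = 26911 km = 2.6911×10⁷ m.
r = 6371 + 9652 = 16023 km = 1.602×10⁷ m.
Semi-major axis a = (r_p + r_a)/2 = 16826 km = 1.683×10⁷ m.
Vis-viva: v² = μ(2/r − 1/a) = 3.986×10¹⁴ × (1.248×10⁻⁷ − 5.943×10⁻⁸) = 2.606×10⁷ m²/s².
v = 5105 m/s = 5.105 km/s.

v ≈ 5.11 km/s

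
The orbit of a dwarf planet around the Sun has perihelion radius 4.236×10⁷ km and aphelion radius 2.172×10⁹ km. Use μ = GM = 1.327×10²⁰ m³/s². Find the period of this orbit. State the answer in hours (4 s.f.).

Semi-major axis a = (r_p + r_a)/2 = (4.2360×10⁷ + 2.1720×10⁹)/2 = 1.1072×10⁹ km = 1.107×10¹² m.
By Kepler's third law T = 2π√(a³/μ) = 2π × 1.011×10⁸ = 6.354×10⁸ s.
= 1.765×10⁵ hours.

T ≈ 176500 hours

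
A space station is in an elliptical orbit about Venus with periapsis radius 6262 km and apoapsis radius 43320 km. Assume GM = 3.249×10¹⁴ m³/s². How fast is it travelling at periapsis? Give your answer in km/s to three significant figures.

Semi-major axis a = (r_p + r_a)/2 = 24791 km = 2.479×10⁷ m.
Vis-viva: v² = μ(2/r − 1/a) = 3.249×10¹⁴ × (3.194×10⁻⁷ − 4.034×10⁻⁸) = 9.066×10⁷ m²/s².
v = 9522 m/s = 9.522 km/s.

v ≈ 9.52 km/s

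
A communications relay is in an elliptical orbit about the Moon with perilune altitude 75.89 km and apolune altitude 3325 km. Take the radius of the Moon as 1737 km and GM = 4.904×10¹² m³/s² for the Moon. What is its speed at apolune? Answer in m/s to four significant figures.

r_p = 1737 + 75.89 = 1812.9 km = 1.8129×10⁶ m.
r_a = 1737 + 3325 = 5062.0 km = 5.0620×10⁶ m.
Semi-major axis a = (r_p + r_a)/2 = 3437.4 km = 3.437×10⁶ m.
Vis-viva: v² = μ(2/r − 1/a) = 4.904×10¹² × (3.951×10⁻⁷ − 2.909×10⁻⁷) = 5.109×10⁵ m²/s².
v = 714.8 m/s.

v ≈ 714.8 m/s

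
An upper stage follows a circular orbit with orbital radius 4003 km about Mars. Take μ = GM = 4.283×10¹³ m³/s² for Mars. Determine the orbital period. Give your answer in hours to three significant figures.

r = 4003 km = 4.003×10⁶ m.
Kepler's third law: T = 2π√(r³/μ) = 2π√((4.003×10⁶)³ / 4.283×10¹³).
r³/μ = 1.498×10⁶ s², so T = 2π × 1.224×10³ = 7.689×10³ s.
Converting: 7.689×10³ s ÷ 3600 = 2.136 hours.

T ≈ 2.14 hours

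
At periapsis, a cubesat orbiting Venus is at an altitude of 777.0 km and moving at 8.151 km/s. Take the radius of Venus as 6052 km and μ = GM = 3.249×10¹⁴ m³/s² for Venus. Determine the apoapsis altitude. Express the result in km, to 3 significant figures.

apoapsis altitude ≈ 9750 km

r_p = 6052 + 777.0 = 6829.0 km = 6.829×10⁶ m.
Specific energy ε = v²/2 − μ/r = -1.436×10⁷ J/kg, so a = −μ/(2ε) = 1.131×10⁷ m.
The apsides satisfy r_p + r_a = 2a, so the apoapsis radius is 2a − r_p = 1.580×10⁷ m = 15801 km.
Apoapsis altitude = 15801 − 6052 = 9748.9 km.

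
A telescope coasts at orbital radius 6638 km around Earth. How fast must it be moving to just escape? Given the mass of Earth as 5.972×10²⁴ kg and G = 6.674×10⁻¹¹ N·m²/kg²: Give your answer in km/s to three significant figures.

μ = GM = 6.674×10⁻¹¹ × 5.972×10²⁴ = 3.986×10¹⁴ m³/s².
r = 6638 km = 6.638×10⁶ m.
Escape speed v_esc = √(2μ/r) = √(2 × 3.986×10¹⁴ / 6.638×10⁶) = √(1.201×10⁸) = 10960 m/s.
= 10.96 km/s.

v_esc ≈ 11.0 km/s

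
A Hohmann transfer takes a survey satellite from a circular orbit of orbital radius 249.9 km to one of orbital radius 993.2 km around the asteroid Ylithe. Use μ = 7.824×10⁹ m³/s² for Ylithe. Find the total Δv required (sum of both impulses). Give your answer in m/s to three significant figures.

r₁ = 249.9 km = 2.499×10⁵ m.
r₂ = 993.2 km = 9.932×10⁵ m.
Transfer ellipse a_t = (r₁ + r₂)/2 = 6.216×10⁵ m.
At r₁: circular v_c1 = √(μ/r₁) = 176.9 m/s; transfer-periapsis v_p = √[μ(2/r₁ − 1/a_t)] = 223.7 m/s.
Δv₁ = v_p − v_c1 = 46.73 m/s.
At r₂: circular v_c2 = √(μ/r₂) = 88.76 m/s; transfer-apoapsis v_a = √[μ(2/r₂ − 1/a_t)] = 56.28 m/s.
Δv₂ = v_c2 − v_a = 32.48 m/s.
Total Δv = Δv₁ + Δv₂ = 79.21 m/s.

Δv_total ≈ 79.2 m/s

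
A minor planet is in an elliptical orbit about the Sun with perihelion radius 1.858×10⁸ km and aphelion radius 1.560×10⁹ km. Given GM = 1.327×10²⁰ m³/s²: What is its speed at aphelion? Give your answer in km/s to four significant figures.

Semi-major axis a = (r_p + r_a)/2 = 8.7290×10⁸ km = 8.729×10¹¹ m.
Vis-viva: v² = μ(2/r − 1/a) = 1.327×10²⁰ × (1.282×10⁻¹² − 1.146×10⁻¹²) = 1.811×10⁷ m²/s².
v = 4255 m/s = 4.255 km/s.

v ≈ 4.255 km/s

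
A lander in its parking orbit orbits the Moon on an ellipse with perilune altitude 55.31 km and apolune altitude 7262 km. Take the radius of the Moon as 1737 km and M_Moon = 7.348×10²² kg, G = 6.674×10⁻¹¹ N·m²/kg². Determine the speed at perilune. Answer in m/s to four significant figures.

μ = GM = 6.674×10⁻¹¹ × 7.348×10²² = 4.904×10¹² m³/s².
r_p = 1737 + 55.31 = 1792.3 km = 1.7923×10⁶ m.
r_a = 1737 + 7262 = 8999.0 km = 8.9990×10⁶ m.
Semi-major axis a = (r_p + r_a)/2 = 5395.7 km = 5.396×10⁶ m.
Vis-viva: v² = μ(2/r − 1/a) = 4.904×10¹² × (1.116×10⁻⁶ − 1.853×10⁻⁷) = 4.563×10⁶ m²/s².
v = 2136 m/s.

v ≈ 2136 m/s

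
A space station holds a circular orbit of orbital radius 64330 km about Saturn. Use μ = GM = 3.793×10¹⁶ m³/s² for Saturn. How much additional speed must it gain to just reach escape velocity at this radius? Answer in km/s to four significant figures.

r = 64330 km = 6.433×10⁷ m.
Circular speed v_c = √(μ/r) = 24280 m/s.
Escape speed v_esc = √(2μ/r) = √2 × v_c = 34340 m/s.
Δv = v_esc − v_c = 10060 m/s = 10.06 km/s.

Δv ≈ 10.06 km/s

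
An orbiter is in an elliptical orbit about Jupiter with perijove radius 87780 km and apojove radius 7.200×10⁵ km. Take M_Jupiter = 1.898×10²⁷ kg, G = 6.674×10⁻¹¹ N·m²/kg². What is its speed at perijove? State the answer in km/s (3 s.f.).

μ = GM = 6.674×10⁻¹¹ × 1.898×10²⁷ = 1.267×10¹⁷ m³/s².
Semi-major axis a = (r_p + r_a)/2 = 4.0389×10⁵ km = 4.039×10⁸ m.
Vis-viva: v² = μ(2/r − 1/a) = 1.267×10¹⁷ × (2.278×10⁻⁸ − 2.476×10⁻⁹) = 2.573×10⁹ m²/s².
v = 50720 m/s = 50.72 km/s.

v ≈ 50.7 km/s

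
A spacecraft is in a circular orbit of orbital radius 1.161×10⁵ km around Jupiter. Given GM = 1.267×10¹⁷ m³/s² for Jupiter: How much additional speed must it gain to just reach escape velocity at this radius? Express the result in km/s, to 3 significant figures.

r = 1.161×10⁵ km = 1.161×10⁸ m.
Circular speed v_c = √(μ/r) = 33030 m/s.
Escape speed v_esc = √(2μ/r) = √2 × v_c = 46720 m/s.
Δv = v_esc − v_c = 13680 m/s = 13.68 km/s.

Δv ≈ 13.7 km/s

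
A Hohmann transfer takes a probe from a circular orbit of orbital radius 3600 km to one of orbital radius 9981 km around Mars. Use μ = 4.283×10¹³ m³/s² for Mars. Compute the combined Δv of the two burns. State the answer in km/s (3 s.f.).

Δv_total ≈ 1.30 km/s

r₁ = 3600 km = 3.600×10⁶ m.
r₂ = 9981 km = 9.981×10⁶ m.
Transfer ellipse a_t = (r₁ + r₂)/2 = 6.790×10⁶ m.
At r₁: circular v_c1 = √(μ/r₁) = 3449 m/s; transfer-periapsis v_p = √[μ(2/r₁ − 1/a_t)] = 4182 m/s.
Δv₁ = v_p − v_c1 = 732.5 m/s.
At r₂: circular v_c2 = √(μ/r₂) = 2072 m/s; transfer-apoapsis v_a = √[μ(2/r₂ − 1/a_t)] = 1508 m/s.
Δv₂ = v_c2 − v_a = 563.2 m/s.
Total Δv = Δv₁ + Δv₂ = 1296 m/s = 1.296 km/s.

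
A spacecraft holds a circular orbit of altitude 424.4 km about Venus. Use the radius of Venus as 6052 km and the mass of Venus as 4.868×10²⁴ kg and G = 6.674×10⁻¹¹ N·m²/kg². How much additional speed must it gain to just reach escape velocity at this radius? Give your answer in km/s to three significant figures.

Δv ≈ 2.93 km/s

μ = GM = 6.674×10⁻¹¹ × 4.868×10²⁴ = 3.249×10¹⁴ m³/s².
r = 6052 + 424.4 = 6476.4 km = 6.4764×10⁶ m.
Circular speed v_c = √(μ/r) = 7083 m/s.
Escape speed v_esc = √(2μ/r) = √2 × v_c = 10020 m/s.
Δv = v_esc − v_c = 2934 m/s = 2.934 km/s.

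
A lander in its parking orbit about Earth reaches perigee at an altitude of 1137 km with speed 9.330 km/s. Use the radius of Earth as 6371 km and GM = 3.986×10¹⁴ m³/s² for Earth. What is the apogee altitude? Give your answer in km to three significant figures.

r_p = 6371 + 1137 = 7508.0 km = 7.508×10⁶ m.
Specific energy ε = v²/2 − μ/r = -9.566×10⁶ J/kg, so a = −μ/(2ε) = 2.084×10⁷ m.
The apsides satisfy r_p + r_a = 2a, so the apogee radius is 2a − r_p = 3.416×10⁷ m = 34162 km.
Apogee altitude = 34162 − 6371 = 27791 km.

apogee altitude ≈ 27800 km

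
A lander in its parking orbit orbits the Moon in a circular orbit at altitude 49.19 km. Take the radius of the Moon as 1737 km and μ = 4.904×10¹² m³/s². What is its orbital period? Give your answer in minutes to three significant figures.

T ≈ 113 minutes

r = 1737 + 49.19 = 1786.2 km = 1.7862×10⁶ m.
Kepler's third law: T = 2π√(r³/μ) = 2π√((1.786×10⁶)³ / 4.904×10¹²).
r³/μ = 1.162×10⁶ s², so T = 2π × 1.078×10³ = 6.773×10³ s.
Converting: 6.773×10³ s ÷ 60.00 = 112.9 minutes.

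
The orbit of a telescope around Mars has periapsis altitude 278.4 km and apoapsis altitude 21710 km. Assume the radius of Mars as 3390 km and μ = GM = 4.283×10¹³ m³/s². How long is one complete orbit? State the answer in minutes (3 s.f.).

T ≈ 873 minutes

r_p = 3390 + 278.4 = 3668.4 km = 3.6684×10⁶ m.
r_a = 3390 + 21710 = 25100 km = 2.5100×10⁷ m.
Semi-major axis a = (r_p + r_a)/2 = (3668.4 + 25100)/2 = 14384 km = 1.438×10⁷ m.
By Kepler's third law T = 2π√(a³/μ) = 2π × 8.336×10³ = 5.238×10⁴ s.
= 872.9 minutes.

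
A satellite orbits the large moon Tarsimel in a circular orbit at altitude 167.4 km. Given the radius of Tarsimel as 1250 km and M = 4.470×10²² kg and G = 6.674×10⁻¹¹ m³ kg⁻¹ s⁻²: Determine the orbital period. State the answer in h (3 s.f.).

μ = GM = 6.674×10⁻¹¹ × 4.470×10²² = 2.983×10¹² m³/s².
r = 1250 + 167.4 = 1417.4 km = 1.4174×10⁶ m.
Kepler's third law: T = 2π√(r³/μ) = 2π√((1.417×10⁶)³ / 2.983×10¹²).
r³/μ = 9.545×10⁵ s², so T = 2π × 9.770×10² = 6.139×10³ s.
Converting: 6.139×10³ s ÷ 3600 = 1.705 h.

T ≈ 1.71 h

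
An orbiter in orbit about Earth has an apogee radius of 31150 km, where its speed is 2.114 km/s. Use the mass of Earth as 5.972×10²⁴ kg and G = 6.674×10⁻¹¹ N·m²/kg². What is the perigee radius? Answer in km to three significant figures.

μ = GM = 6.674×10⁻¹¹ × 5.972×10²⁴ = 3.986×10¹⁴ m³/s².
r_a = 3.115×10⁷ m.
Specific energy ε = v²/2 − μ/r = -1.056×10⁷ J/kg, so a = −μ/(2ε) = 1.887×10⁷ m.
The apsides satisfy r_p + r_a = 2a, so the perigee radius is 2a − r_a = 6.591×10⁶ m = 6590.9 km.

perigee radius ≈ 6590 km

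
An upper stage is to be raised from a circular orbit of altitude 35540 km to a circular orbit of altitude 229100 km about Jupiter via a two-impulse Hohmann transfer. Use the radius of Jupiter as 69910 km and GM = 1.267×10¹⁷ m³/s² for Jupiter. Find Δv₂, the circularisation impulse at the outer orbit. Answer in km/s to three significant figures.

r₁ = 69910 + 35540 = 105450 km = 1.0545×10⁸ m.
r₂ = 69910 + 229100 = 299010 km = 2.9901×10⁸ m.
Transfer ellipse a_t = (r₁ + r₂)/2 = 2.022×10⁸ m.
At r₁: circular v_c1 = √(μ/r₁) = 34660 m/s; transfer-perijove v_p = √[μ(2/r₁ − 1/a_t)] = 42150 m/s.
At r₂: circular v_c2 = √(μ/r₂) = 20580 m/s; transfer-apojove v_a = √[μ(2/r₂ − 1/a_t)] = 14860 m/s.
Δv₂ = v_c2 − v_a = 5720 m/s.
= 5.720 km/s.

Δv ≈ 5.72 km/s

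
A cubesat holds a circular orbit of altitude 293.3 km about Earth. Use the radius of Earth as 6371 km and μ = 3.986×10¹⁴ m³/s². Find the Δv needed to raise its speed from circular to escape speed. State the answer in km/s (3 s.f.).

Δv ≈ 3.20 km/s

r = 6371 + 293.3 = 6664.3 km = 6.6643×10⁶ m.
Circular speed v_c = √(μ/r) = 7734 m/s.
Escape speed v_esc = √(2μ/r) = √2 × v_c = 10940 m/s.
Δv = v_esc − v_c = 3203 m/s = 3.203 km/s.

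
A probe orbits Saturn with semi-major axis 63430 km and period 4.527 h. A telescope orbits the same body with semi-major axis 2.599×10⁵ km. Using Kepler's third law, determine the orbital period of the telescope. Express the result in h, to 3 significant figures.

Kepler's third law: T² ∝ a³, so T₂ = T₁ (a₂/a₁)^(3/2).
a₂/a₁ = 4.097, (a₂/a₁)^(3/2) = 8.294.
T₂ = 4.527 × 8.294 = 37.55 h.

T₂ ≈ 37.5 h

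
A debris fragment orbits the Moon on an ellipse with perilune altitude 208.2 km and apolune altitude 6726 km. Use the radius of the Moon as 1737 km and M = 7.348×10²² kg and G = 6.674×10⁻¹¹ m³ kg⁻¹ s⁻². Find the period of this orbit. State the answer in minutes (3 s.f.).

μ = GM = 6.674×10⁻¹¹ × 7.348×10²² = 4.904×10¹² m³/s².
r_p = 1737 + 208.2 = 1945.2 km = 1.9452×10⁶ m.
r_a = 1737 + 6726 = 8463.0 km = 8.4630×10⁶ m.
Semi-major axis a = (r_p + r_a)/2 = (1945.2 + 8463.0)/2 = 5204.1 km = 5.204×10⁶ m.
By Kepler's third law T = 2π√(a³/μ) = 2π × 5.361×10³ = 3.368×10⁴ s.
= 561.4 minutes.

T ≈ 561 minutes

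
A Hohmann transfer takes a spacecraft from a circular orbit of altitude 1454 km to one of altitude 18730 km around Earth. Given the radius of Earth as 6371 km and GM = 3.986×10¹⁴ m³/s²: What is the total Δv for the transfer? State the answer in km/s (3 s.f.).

r₁ = 6371 + 1454 = 7825.0 km = 7.8250×10⁶ m.
r₂ = 6371 + 18730 = 25101 km = 2.5101×10⁷ m.
Transfer ellipse a_t = (r₁ + r₂)/2 = 1.646×10⁷ m.
At r₁: circular v_c1 = √(μ/r₁) = 7137 m/s; transfer-perigee v_p = √[μ(2/r₁ − 1/a_t)] = 8813 m/s.
Δv₁ = v_p − v_c1 = 1676 m/s.
At r₂: circular v_c2 = √(μ/r₂) = 3985 m/s; transfer-apogee v_a = √[μ(2/r₂ − 1/a_t)] = 2747 m/s.
Δv₂ = v_c2 − v_a = 1238 m/s.
Total Δv = Δv₁ + Δv₂ = 2913 m/s = 2.913 km/s.

Δv_total ≈ 2.91 km/s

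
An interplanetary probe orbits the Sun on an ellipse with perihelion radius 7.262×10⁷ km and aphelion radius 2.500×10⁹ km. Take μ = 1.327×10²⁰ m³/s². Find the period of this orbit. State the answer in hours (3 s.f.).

T ≈ 221000 hours

Semi-major axis a = (r_p + r_a)/2 = (7.2620×10⁷ + 2.5000×10⁹)/2 = 1.2863×10⁹ km = 1.286×10¹² m.
By Kepler's third law T = 2π√(a³/μ) = 2π × 1.266×10⁸ = 7.957×10⁸ s.
= 2.210×10⁵ hours.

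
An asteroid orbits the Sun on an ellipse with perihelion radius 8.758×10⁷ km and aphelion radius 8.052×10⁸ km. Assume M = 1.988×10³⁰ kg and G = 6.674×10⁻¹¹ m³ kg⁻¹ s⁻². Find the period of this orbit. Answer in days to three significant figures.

μ = GM = 6.674×10⁻¹¹ × 1.988×10³⁰ = 1.327×10²⁰ m³/s².
Semi-major axis a = (r_p + r_a)/2 = (8.7580×10⁷ + 8.0520×10⁸)/2 = 4.4639×10⁸ km = 4.464×10¹¹ m.
By Kepler's third law T = 2π√(a³/μ) = 2π × 2.589×10⁷ = 1.627×10⁸ s.
= 1883 days.

T ≈ 1880 days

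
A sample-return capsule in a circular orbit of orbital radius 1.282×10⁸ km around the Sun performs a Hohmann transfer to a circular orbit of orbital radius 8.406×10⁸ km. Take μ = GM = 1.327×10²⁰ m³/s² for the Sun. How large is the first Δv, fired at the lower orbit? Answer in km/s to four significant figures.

r₁ = 1.282×10⁸ km = 1.282×10¹¹ m.
r₂ = 8.406×10⁸ km = 8.406×10¹¹ m.
Transfer ellipse a_t = (r₁ + r₂)/2 = 4.844×10¹¹ m.
At r₁: circular v_c1 = √(μ/r₁) = 32170 m/s; transfer-perihelion v_p = √[μ(2/r₁ − 1/a_t)] = 42380 m/s.
Δv₁ = v_p − v_c1 = 10210 m/s.
= 10.21 km/s.

Δv ≈ 10.21 km/s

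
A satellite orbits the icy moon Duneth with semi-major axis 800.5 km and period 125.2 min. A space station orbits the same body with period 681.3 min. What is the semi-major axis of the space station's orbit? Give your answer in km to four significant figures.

Kepler's third law: a³ ∝ T², so a₂ = a₁ (T₂/T₁)^(2/3).
T₂/T₁ = 5.442, (T₂/T₁)^(2/3) = 3.094.
a₂ = 800.5 × 3.094 = 2477 km.

a₂ ≈ 2477 km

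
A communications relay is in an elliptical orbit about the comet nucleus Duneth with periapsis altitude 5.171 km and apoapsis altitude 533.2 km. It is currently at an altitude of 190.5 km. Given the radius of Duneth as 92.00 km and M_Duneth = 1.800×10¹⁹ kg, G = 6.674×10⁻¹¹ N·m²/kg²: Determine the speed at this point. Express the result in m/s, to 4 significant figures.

v ≈ 71.96 m/s

μ = GM = 6.674×10⁻¹¹ × 1.800×10¹⁹ = 1.201×10⁹ m³/s².
r_p = 92.00 + 5.171 = 97.171 km = 9.7171×10⁴ m.
r_a = 92.00 + 533.2 = 625.20 km = 6.2520×10⁵ m.
r = 92.00 + 190.5 = 282.50 km = 2.825×10⁵ m.
Semi-major axis a = (r_p + r_a)/2 = 361.19 km = 3.612×10⁵ m.
Vis-viva: v² = μ(2/r − 1/a) = 1.201×10⁹ × (7.080×10⁻⁶ − 2.769×10⁻⁶) = 5.179×10³ m²/s².
v = 71.96 m/s.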